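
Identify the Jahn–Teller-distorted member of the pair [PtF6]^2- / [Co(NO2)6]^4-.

[Co(NO2)6]^4-

[PtF6]^2-: Summing ligand charges against the −2 overall charge gives an oxidation state of +4 for platinum. Pt sits in group 10, so the d-electron count is 10 − 4 = 6. A 5d ion has a large Δₒ and is invariably low-spin. The d⁶ configuration leaves the e_g set evenly filled (or empty) — no strong Jahn–Teller driving force.
[Co(NO2)6]^4-: Each nitro (N-bound nitrite) is −1; balancing the −4 overall charge requires Co(II). Group 9 minus oxidation state 2 gives a d⁷ configuration. Nitro (N-bound nitrite) is a strong-field ligand (high in the spectrochemical series) for a first-row metal, so the complex is low-spin. The t₂g⁶e_g¹ (low-spin) configuration has an unevenly filled e_g set; the Jahn–Teller theorem predicts a tetragonal distortion (typically axial elongation) to lift the degeneracy.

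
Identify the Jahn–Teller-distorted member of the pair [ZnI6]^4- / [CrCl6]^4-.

[CrCl6]^4-

[ZnI6]^4-: Summing ligand charges against the −4 overall charge gives an oxidation state of +2 for zinc. Zinc is a group-12 element; Zn(II) is therefore d¹⁰. The d¹⁰ configuration leaves the e_g set evenly filled (or empty) — no strong Jahn–Teller driving force.
[CrCl6]^4-: Ligand charges: each chloride is −1. With an overall charge of −4 the chromium centre must be in the +2 oxidation state. Chromium is a group-6 element; Cr(II) is therefore d⁴. Chloride is a weak-field ligand for a first-row metal, so the complex is high-spin. The t₂g³e_g¹ (high-spin) configuration has an unevenly filled e_g set; the Jahn–Teller theorem predicts a tetragonal distortion (typically axial elongation) to lift the degeneracy.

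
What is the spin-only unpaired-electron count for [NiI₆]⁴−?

2 unpaired electrons

Summing ligand charges against the −4 overall charge gives an oxidation state of +2 for nickel.
Ni sits in group 10, so the d-electron count is 10 − 2 = 8.
In an octahedral field the d⁸ configuration is t₂g⁶e_g² (only one arrangement possible), giving 2 unpaired electrons.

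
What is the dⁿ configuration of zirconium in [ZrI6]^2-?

Ligand charges: each iodide is −1. With an overall charge of −2 the zirconium centre must be in the +4 oxidation state.
Group 4 minus oxidation state 4 gives a d⁰ configuration.

d⁰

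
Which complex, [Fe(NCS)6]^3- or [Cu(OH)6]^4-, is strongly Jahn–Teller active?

[Fe(NCS)6]^3-: Each isothiocyanate is −1; balancing the −3 overall charge requires Fe(III). Iron is a group-8 element; Fe(III) is therefore d⁵. Isothiocyanate is a weak-field ligand for a first-row metal, so the complex is high-spin. The d⁵ configuration leaves the e_g set evenly filled (or empty) — no strong Jahn–Teller driving force.
[Cu(OH)6]^4-: Ligand charges: each hydroxide is −1. With an overall charge of −4 the copper centre must be in the +2 oxidation state. Copper is a group-11 element; Cu(II) is therefore d⁹. The t₂g⁶e_g³ configuration has an unevenly filled e_g set; the Jahn–Teller theorem predicts a tetragonal distortion (typically axial elongation) to lift the degeneracy.

[Cu(OH)6]^4-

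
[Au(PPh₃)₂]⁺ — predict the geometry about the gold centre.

linear

Summing ligand charges against the +1 overall charge gives an oxidation state of +1 for gold.
Gold is a group-11 element; Au(I) is therefore d¹⁰.
With 2 monodentate ligands the coordination number is 2.
A d¹⁰ ion with only two ligands adopts a linear arrangement (sp hybridisation; no CFSE preference).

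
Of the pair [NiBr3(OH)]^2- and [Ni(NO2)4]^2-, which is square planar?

[Ni(NO2)4]^2-

For [NiBr3(OH)]^2-: Summing ligand charges against the −2 overall charge gives an oxidation state of +2 for nickel. Ni sits in group 10, so the d-electron count is 10 − 2 = 8. Bromide and hydroxide are weak-field ligands. With weak-field ligands the CFSE gain from square planar is small, so a 3d d⁸ ion takes the sterically preferred tetrahedral geometry. → tetrahedral.
For [Ni(NO2)4]^2-: Each nitro (N-bound nitrite) is −1; balancing the −2 overall charge requires Ni(II). Ni sits in group 10, so the d-electron count is 10 − 2 = 8. Nitro (N-bound nitrite) is a strong-field ligand (high in the spectrochemical series). A 3d d⁸ ion with strong-field ligands gains enough CFSE to favour square planar over tetrahedral. → square planar.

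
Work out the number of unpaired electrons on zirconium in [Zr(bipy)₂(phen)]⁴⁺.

Ligand charges: 2,2′-bipyridine is neutral; 1,10-phenanthroline is neutral. With an overall charge of +4 the zirconium centre must be in the +4 oxidation state.
Zirconium is a group-4 element; Zr(IV) is therefore d⁰.
Counting donor atoms: 2×2,2′-bipyridine (bidentate) → 4 donors; 1×1,10-phenanthroline (bidentate) → 2 donors. Coordination number = 6.
In an octahedral field the d⁰ configuration is t₂g⁰e_g⁰, giving 0 unpaired electrons.

0 unpaired electrons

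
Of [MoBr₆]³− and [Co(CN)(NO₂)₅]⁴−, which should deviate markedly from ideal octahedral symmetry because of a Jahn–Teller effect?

[Co(CN)(NO₂)₅]⁴−

[MoBr₆]³−: Ligand charges: each bromide is −1. With an overall charge of −3 the molybdenum centre must be in the +3 oxidation state. Mo sits in group 6, so the d-electron count is 6 − 3 = 3. The d³ configuration leaves the e_g set evenly filled (or empty) — no strong Jahn–Teller driving force.
[Co(CN)(NO₂)₅]⁴−: Ligand charges: each cyanide is −1; each nitro (N-bound nitrite) is −1. With an overall charge of −4 the cobalt centre must be in the +2 oxidation state. Co sits in group 9, so the d-electron count is 9 − 2 = 7. Cyanide and nitro (N-bound nitrite) are strong-field ligands (high in the spectrochemical series) for a first-row metal, so the complex is low-spin. The t₂g⁶e_g¹ (low-spin) configuration has an unevenly filled e_g set; the Jahn–Teller theorem predicts a tetragonal distortion (typically axial elongation) to lift the degeneracy.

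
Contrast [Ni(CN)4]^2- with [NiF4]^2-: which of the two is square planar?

For [Ni(CN)4]^2-: Each cyanide is −1; balancing the −2 overall charge requires Ni(II). Ni sits in group 10, so the d-electron count is 10 − 2 = 8. Cyanide is a strong-field ligand (high in the spectrochemical series). A 3d d⁸ ion with strong-field ligands gains enough CFSE to favour square planar over tetrahedral. → square planar.
For [NiF4]^2-: Summing ligand charges against the −2 overall charge gives an oxidation state of +2 for nickel. Ni sits in group 10, so the d-electron count is 10 − 2 = 8. Fluoride is a weak-field ligand. With weak-field ligands the CFSE gain from square planar is small, so a 3d d⁸ ion takes the sterically preferred tetrahedral geometry. → tetrahedral.

[Ni(CN)4]^2-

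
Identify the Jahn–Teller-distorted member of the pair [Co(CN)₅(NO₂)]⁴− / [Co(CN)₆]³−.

[Co(CN)₅(NO₂)]⁴−: Summing ligand charges against the −4 overall charge gives an oxidation state of +2 for cobalt. Cobalt is a group-9 element; Co(II) is therefore d⁷. Cyanide and nitro (N-bound nitrite) are strong-field ligands (high in the spectrochemical series) for a first-row metal, so the complex is low-spin. The t₂g⁶e_g¹ (low-spin) configuration has an unevenly filled e_g set; the Jahn–Teller theorem predicts a tetragonal distortion (typically axial elongation) to lift the degeneracy.
[Co(CN)₆]³−: Each cyanide is −1; balancing the −3 overall charge requires Co(III). Co sits in group 9, so the d-electron count is 9 − 3 = 6. Co(III) has an exceptionally large octahedral splitting and is low-spin with essentially every ligand except fluoride. The d⁶ configuration leaves the e_g set evenly filled (or empty) — no strong Jahn–Teller driving force.

[Co(CN)₅(NO₂)]⁴−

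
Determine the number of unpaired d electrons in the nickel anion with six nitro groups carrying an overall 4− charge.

2

Ligand charges: each nitro (N-bound nitrite) is −1. With an overall charge of −4 the nickel centre must be in the +2 oxidation state.
Ni sits in group 10, so the d-electron count is 10 − 2 = 8.
In an octahedral field the d⁸ configuration is t₂g⁶e_g² (only one arrangement possible), giving 2 unpaired electrons.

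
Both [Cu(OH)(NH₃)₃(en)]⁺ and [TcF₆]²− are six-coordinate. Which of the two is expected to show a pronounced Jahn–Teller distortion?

[Cu(OH)(NH₃)₃(en)]⁺: Each hydroxide is −1; ammonia is neutral; ethylenediamine is neutral; balancing the +1 overall charge requires Cu(II). Group 11 minus oxidation state 2 gives a d⁹ configuration. The t₂g⁶e_g³ configuration has an unevenly filled e_g set; the Jahn–Teller theorem predicts a tetragonal distortion (typically axial elongation) to lift the degeneracy.
[TcF₆]²−: Summing ligand charges against the −2 overall charge gives an oxidation state of +4 for technetium. Tc sits in group 7, so the d-electron count is 7 − 4 = 3. The d³ configuration leaves the e_g set evenly filled (or empty) — no strong Jahn–Teller driving force.

[Cu(OH)(NH₃)₃(en)]⁺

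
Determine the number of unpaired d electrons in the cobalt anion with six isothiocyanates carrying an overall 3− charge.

0

Summing ligand charges against the −3 overall charge gives an oxidation state of +3 for cobalt.
Group 9 minus oxidation state 3 gives a d⁶ configuration.
The spin state decides the count: Co(III) has an exceptionally large octahedral splitting and is low-spin with essentially every ligand except fluoride.
An octahedral low-spin d⁶ ion is t₂g⁶e_g⁰, giving 0 unpaired electrons.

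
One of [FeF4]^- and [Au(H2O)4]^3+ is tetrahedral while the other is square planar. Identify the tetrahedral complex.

[FeF4]^-

For [FeF4]^-: Ligand charges: each fluoride is −1. With an overall charge of −1 the iron centre must be in the +3 oxidation state. Fe sits in group 8, so the d-electron count is 8 − 3 = 5. A high-spin d⁵ ion has zero CFSE in either geometry, so four ligands adopt the sterically favoured tetrahedral geometry. → tetrahedral.
For [Au(H2O)4]^3+: Ligand charges: water is neutral. With an overall charge of +3 the gold centre must be in the +3 oxidation state. Group 11 minus oxidation state 3 gives a d⁸ configuration. A 5d d⁸ ion has a large crystal-field splitting; square planar leaves the high-energy d_{x²−y²} orbital empty and maximises CFSE. → square planar.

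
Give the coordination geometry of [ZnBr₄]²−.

Summing ligand charges against the −2 overall charge gives an oxidation state of +2 for zinc.
Group 12 minus oxidation state 2 gives a d¹⁰ configuration.
With 4 monodentate ligands the coordination number is 4.
A d¹⁰ ion has no crystal-field stabilisation preference between square planar and tetrahedral, so four ligands adopt the sterically favoured tetrahedral geometry.

tetrahedral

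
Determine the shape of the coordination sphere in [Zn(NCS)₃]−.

Summing ligand charges against the −1 overall charge gives an oxidation state of +2 for zinc.
Zn sits in group 12, so the d-electron count is 12 − 2 = 10.
With 3 monodentate ligands the coordination number is 3.
Three ligands around a d¹⁰ centre minimise repulsion in a trigonal-planar arrangement.

trigonal planar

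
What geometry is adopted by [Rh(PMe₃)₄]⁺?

square planar

Trimethylphosphine is neutral; balancing the +1 overall charge requires Rh(I).
Group 9 minus oxidation state 1 gives a d⁸ configuration.
With 4 monodentate ligands the coordination number is 4.
A 4d d⁸ ion has a large crystal-field splitting; square planar leaves the high-energy d_{x²−y²} orbital empty and maximises CFSE.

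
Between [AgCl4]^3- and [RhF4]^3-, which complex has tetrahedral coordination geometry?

[AgCl4]^3-

For [AgCl4]^3-: Ligand charges: each chloride is −1. With an overall charge of −3 the silver centre must be in the +1 oxidation state. Group 11 minus oxidation state 1 gives a d¹⁰ configuration. A d¹⁰ ion has no crystal-field stabilisation preference between square planar and tetrahedral, so four ligands adopt the sterically favoured tetrahedral geometry. → tetrahedral.
For [RhF4]^3-: Ligand charges: each fluoride is −1. With an overall charge of −3 the rhodium centre must be in the +1 oxidation state. Rhodium is a group-9 element; Rh(I) is therefore d⁸. A 4d d⁸ ion has a large crystal-field splitting; square planar leaves the high-energy d_{x²−y²} orbital empty and maximises CFSE. → square planar.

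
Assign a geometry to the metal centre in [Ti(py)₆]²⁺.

octahedral

Summing ligand charges against the +2 overall charge gives an oxidation state of +2 for titanium.
Ti sits in group 4, so the d-electron count is 4 − 2 = 2.
With 6 monodentate ligands the coordination number is 6.
Six donors around a single metal centre give an octahedral coordination sphere.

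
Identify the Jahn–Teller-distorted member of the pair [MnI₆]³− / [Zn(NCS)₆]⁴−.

[MnI₆]³−: Ligand charges: each iodide is −1. With an overall charge of −3 the manganese centre must be in the +3 oxidation state. Manganese is a group-7 element; Mn(III) is therefore d⁴. Iodide is a weak-field ligand for a first-row metal, so the complex is high-spin. The t₂g³e_g¹ (high-spin) configuration has an unevenly filled e_g set; the Jahn–Teller theorem predicts a tetragonal distortion (typically axial elongation) to lift the degeneracy.
[Zn(NCS)₆]⁴−: Each isothiocyanate is −1; balancing the −4 overall charge requires Zn(II). Group 12 minus oxidation state 2 gives a d¹⁰ configuration. The d¹⁰ configuration leaves the e_g set evenly filled (or empty) — no strong Jahn–Teller driving force.

[MnI₆]³−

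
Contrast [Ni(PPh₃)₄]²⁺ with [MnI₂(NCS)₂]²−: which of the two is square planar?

[Ni(PPh₃)₄]²⁺

For [Ni(PPh₃)₄]²⁺: Summing ligand charges against the +2 overall charge gives an oxidation state of +2 for nickel. Nickel is a group-10 element; Ni(II) is therefore d⁸. Triphenylphosphine is a strong-field ligand (high in the spectrochemical series). A 3d d⁸ ion with strong-field ligands gains enough CFSE to favour square planar over tetrahedral. → square planar.
For [MnI₂(NCS)₂]²−: Summing ligand charges against the −2 overall charge gives an oxidation state of +2 for manganese. Manganese is a group-7 element; Mn(II) is therefore d⁵. A high-spin d⁵ ion has zero CFSE in either geometry, so four ligands adopt the sterically favoured tetrahedral geometry. → tetrahedral.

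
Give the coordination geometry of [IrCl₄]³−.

Ligand charges: each chloride is −1. With an overall charge of −3 the iridium centre must be in the +1 oxidation state.
Ir sits in group 9, so the d-electron count is 9 − 1 = 8.
With 4 monodentate ligands the coordination number is 4.
A 5d d⁸ ion has a large crystal-field splitting; square planar leaves the high-energy d_{x²−y²} orbital empty and maximises CFSE.

square planar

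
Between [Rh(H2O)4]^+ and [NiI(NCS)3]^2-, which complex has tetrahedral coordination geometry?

[NiI(NCS)3]^2-

For [Rh(H2O)4]^+: Water is neutral; balancing the +1 overall charge requires Rh(I). Rh sits in group 9, so the d-electron count is 9 − 1 = 8. A 4d d⁸ ion has a large crystal-field splitting; square planar leaves the high-energy d_{x²−y²} orbital empty and maximises CFSE. → square planar.
For [NiI(NCS)3]^2-: Ligand charges: each iodide is −1; each isothiocyanate is −1. With an overall charge of −2 the nickel centre must be in the +2 oxidation state. Group 10 minus oxidation state 2 gives a d⁸ configuration. Iodide and isothiocyanate are weak-field ligands. With weak-field ligands the CFSE gain from square planar is small, so a 3d d⁸ ion takes the sterically preferred tetrahedral geometry. → tetrahedral.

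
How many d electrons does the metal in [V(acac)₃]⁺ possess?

Ligand charges: each acetylacetonate is −1. With an overall charge of +1 the vanadium centre must be in the +4 oxidation state.
Vanadium is a group-5 element; V(IV) is therefore d¹.

d¹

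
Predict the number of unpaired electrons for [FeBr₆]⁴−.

Ligand charges: each bromide is −1. With an overall charge of −4 the iron centre must be in the +2 oxidation state.
Group 8 minus oxidation state 2 gives a d⁶ configuration.
The spin state decides the count: Bromide is a weak-field ligand for a first-row metal, so the complex is high-spin.
An octahedral high-spin d⁶ ion is t₂g⁴e_g², giving 4 unpaired electrons.

4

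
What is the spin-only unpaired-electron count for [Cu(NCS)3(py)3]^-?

Ligand charges: each isothiocyanate is −1; pyridine is neutral. With an overall charge of −1 the copper centre must be in the +2 oxidation state.
Group 11 minus oxidation state 2 gives a d⁹ configuration.
In an octahedral field the d⁹ configuration is t₂g⁶e_g³ (only one arrangement possible), giving 1 unpaired electron.

1 unpaired electron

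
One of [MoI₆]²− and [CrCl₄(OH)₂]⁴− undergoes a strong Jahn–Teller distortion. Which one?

[CrCl₄(OH)₂]⁴−

[MoI₆]²−: Ligand charges: each iodide is −1. With an overall charge of −2 the molybdenum centre must be in the +4 oxidation state. Group 6 minus oxidation state 4 gives a d² configuration. The d² configuration leaves the e_g set evenly filled (or empty) — no strong Jahn–Teller driving force.
[CrCl₄(OH)₂]⁴−: Summing ligand charges against the −4 overall charge gives an oxidation state of +2 for chromium. Cr sits in group 6, so the d-electron count is 6 − 2 = 4. Chloride and hydroxide are weak-field ligands for a first-row metal, so the complex is high-spin. The t₂g³e_g¹ (high-spin) configuration has an unevenly filled e_g set; the Jahn–Teller theorem predicts a tetragonal distortion (typically axial elongation) to lift the degeneracy.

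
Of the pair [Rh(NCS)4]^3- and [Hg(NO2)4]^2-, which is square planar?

[Rh(NCS)4]^3-

For [Rh(NCS)4]^3-: Summing ligand charges against the −3 overall charge gives an oxidation state of +1 for rhodium. Group 9 minus oxidation state 1 gives a d⁸ configuration. A 4d d⁸ ion has a large crystal-field splitting; square planar leaves the high-energy d_{x²−y²} orbital empty and maximises CFSE. → square planar.
For [Hg(NO2)4]^2-: Each nitro (N-bound nitrite) is −1; balancing the −2 overall charge requires Hg(II). Hg sits in group 12, so the d-electron count is 12 − 2 = 10. A d¹⁰ ion has no crystal-field stabilisation preference between square planar and tetrahedral, so four ligands adopt the sterically favoured tetrahedral geometry. → tetrahedral.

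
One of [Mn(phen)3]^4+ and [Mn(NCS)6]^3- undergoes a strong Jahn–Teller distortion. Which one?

[Mn(phen)3]^4+: Summing ligand charges against the +4 overall charge gives an oxidation state of +4 for manganese. Group 7 minus oxidation state 4 gives a d³ configuration. The d³ configuration leaves the e_g set evenly filled (or empty) — no strong Jahn–Teller driving force.
[Mn(NCS)6]^3-: Each isothiocyanate is −1; balancing the −3 overall charge requires Mn(III). Mn sits in group 7, so the d-electron count is 7 − 3 = 4. Isothiocyanate is a weak-field ligand for a first-row metal, so the complex is high-spin. The t₂g³e_g¹ (high-spin) configuration has an unevenly filled e_g set; the Jahn–Teller theorem predicts a tetragonal distortion (typically axial elongation) to lift the degeneracy.

[Mn(NCS)6]^3-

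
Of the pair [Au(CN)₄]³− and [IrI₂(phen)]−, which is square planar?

[IrI₂(phen)]−

For [Au(CN)₄]³−: Ligand charges: each cyanide is −1. With an overall charge of −3 the gold centre must be in the +1 oxidation state. Au sits in group 11, so the d-electron count is 11 − 1 = 10. A d¹⁰ ion has no crystal-field stabilisation preference between square planar and tetrahedral, so four ligands adopt the sterically favoured tetrahedral geometry. → tetrahedral.
For [IrI₂(phen)]−: Summing ligand charges against the −1 overall charge gives an oxidation state of +1 for iridium. Group 9 minus oxidation state 1 gives a d⁸ configuration. A 5d d⁸ ion has a large crystal-field splitting; square planar leaves the high-energy d_{x²−y²} orbital empty and maximises CFSE. → square planar.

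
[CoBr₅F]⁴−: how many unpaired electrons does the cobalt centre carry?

3 unpaired electrons

Ligand charges: each bromide is −1; each fluoride is −1. With an overall charge of −4 the cobalt centre must be in the +2 oxidation state.
Co sits in group 9, so the d-electron count is 9 − 2 = 7.
The spin state decides the count: Bromide and fluoride are weak-field ligands for a first-row metal, so the complex is high-spin.
An octahedral high-spin d⁷ ion is t₂g⁵e_g², giving 3 unpaired electrons.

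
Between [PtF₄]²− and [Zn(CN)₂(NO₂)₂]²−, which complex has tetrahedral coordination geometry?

[Zn(CN)₂(NO₂)₂]²−

For [PtF₄]²−: Ligand charges: each fluoride is −1. With an overall charge of −2 the platinum centre must be in the +2 oxidation state. Pt sits in group 10, so the d-electron count is 10 − 2 = 8. A 5d d⁸ ion has a large crystal-field splitting; square planar leaves the high-energy d_{x²−y²} orbital empty and maximises CFSE. → square planar.
For [Zn(CN)₂(NO₂)₂]²−: Ligand charges: each cyanide is −1; each nitro (N-bound nitrite) is −1. With an overall charge of −2 the zinc centre must be in the +2 oxidation state. Zn sits in group 12, so the d-electron count is 12 − 2 = 10. A d¹⁰ ion has no crystal-field stabilisation preference between square planar and tetrahedral, so four ligands adopt the sterically favoured tetrahedral geometry. → tetrahedral.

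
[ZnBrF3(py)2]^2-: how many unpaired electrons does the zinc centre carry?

0 unpaired electrons

Ligand charges: each bromide is −1; each fluoride is −1; pyridine is neutral. With an overall charge of −2 the zinc centre must be in the +2 oxidation state.
Group 12 minus oxidation state 2 gives a d¹⁰ configuration.
In an octahedral field the d¹⁰ configuration is t₂g⁶e_g⁴, giving 0 unpaired electrons.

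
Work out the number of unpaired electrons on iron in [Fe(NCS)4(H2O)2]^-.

5

Summing ligand charges against the −1 overall charge gives an oxidation state of +3 for iron.
Fe sits in group 8, so the d-electron count is 8 − 3 = 5.
The spin state decides the count: Isothiocyanate is a weak-field ligand for a first-row metal, so the complex is high-spin.
An octahedral high-spin d⁵ ion is t₂g³e_g², giving 5 unpaired electrons.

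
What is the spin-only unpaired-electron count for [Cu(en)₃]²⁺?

1 unpaired electron

Ligand charges: ethylenediamine is neutral. With an overall charge of +2 the copper centre must be in the +2 oxidation state.
Cu sits in group 11, so the d-electron count is 11 − 2 = 9.
Counting donor atoms: 3×ethylenediamine (bidentate) → 6 donors. Coordination number = 6.
In an octahedral field the d⁹ configuration is t₂g⁶e_g³ (only one arrangement possible), giving 1 unpaired electron.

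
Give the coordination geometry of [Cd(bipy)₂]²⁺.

2,2′-bipyridine is neutral; balancing the +2 overall charge requires Cd(II).
Cadmium is a group-12 element; Cd(II) is therefore d¹⁰.
Counting donor atoms: 2×2,2′-bipyridine (bidentate) → 4 donors. Coordination number = 4.
A d¹⁰ ion has no crystal-field stabilisation preference between square planar and tetrahedral, so four ligands adopt the sterically favoured tetrahedral geometry.

tetrahedral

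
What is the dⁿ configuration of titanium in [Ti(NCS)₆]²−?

Ligand charges: each isothiocyanate is −1. With an overall charge of −2 the titanium centre must be in the +4 oxidation state.
Ti sits in group 4, so the d-electron count is 4 − 4 = 0.

d⁰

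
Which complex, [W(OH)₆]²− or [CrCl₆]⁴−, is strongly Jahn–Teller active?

[W(OH)₆]²−: Ligand charges: each hydroxide is −1. With an overall charge of −2 the tungsten centre must be in the +4 oxidation state. Group 6 minus oxidation state 4 gives a d² configuration. The d² configuration leaves the e_g set evenly filled (or empty) — no strong Jahn–Teller driving force.
[CrCl₆]⁴−: Each chloride is −1; balancing the −4 overall charge requires Cr(II). Chromium is a group-6 element; Cr(II) is therefore d⁴. Chloride is a weak-field ligand for a first-row metal, so the complex is high-spin. The t₂g³e_g¹ (high-spin) configuration has an unevenly filled e_g set; the Jahn–Teller theorem predicts a tetragonal distortion (typically axial elongation) to lift the degeneracy.

[CrCl₆]⁴−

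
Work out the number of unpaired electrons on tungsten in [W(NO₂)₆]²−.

2 unpaired electrons

Each nitro (N-bound nitrite) is −1; balancing the −2 overall charge requires W(IV).
Tungsten is a group-6 element; W(IV) is therefore d².
In an octahedral field the d² configuration is t₂g²e_g⁰ (only one arrangement possible), giving 2 unpaired electrons.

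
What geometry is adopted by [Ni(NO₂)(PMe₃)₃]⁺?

square planar

Ligand charges: each nitro (N-bound nitrite) is −1; trimethylphosphine is neutral. With an overall charge of +1 the nickel centre must be in the +2 oxidation state.
Ni sits in group 10, so the d-electron count is 10 − 2 = 8.
Coordination number: 4.
Nitro (N-bound nitrite) and trimethylphosphine are strong-field ligands (high in the spectrochemical series).
A 3d d⁸ ion with strong-field ligands gains enough CFSE to favour square planar over tetrahedral.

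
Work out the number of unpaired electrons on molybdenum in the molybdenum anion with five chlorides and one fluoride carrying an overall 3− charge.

Summing ligand charges against the −3 overall charge gives an oxidation state of +3 for molybdenum.
Mo sits in group 6, so the d-electron count is 6 − 3 = 3.
In an octahedral field the d³ configuration is t₂g³e_g⁰ (only one arrangement possible), giving 3 unpaired electrons.

3 unpaired electrons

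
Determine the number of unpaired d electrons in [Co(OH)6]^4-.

Summing ligand charges against the −4 overall charge gives an oxidation state of +2 for cobalt.
Group 9 minus oxidation state 2 gives a d⁷ configuration.
The spin state decides the count: Hydroxide is a weak-field ligand for a first-row metal, so the complex is high-spin.
An octahedral high-spin d⁷ ion is t₂g⁵e_g², giving 3 unpaired electrons.

3 unpaired electrons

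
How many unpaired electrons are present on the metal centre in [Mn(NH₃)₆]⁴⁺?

3 unpaired electrons

Ligand charges: ammonia is neutral. With an overall charge of +4 the manganese centre must be in the +4 oxidation state.
Mn sits in group 7, so the d-electron count is 7 − 4 = 3.
In an octahedral field the d³ configuration is t₂g³e_g⁰ (only one arrangement possible), giving 3 unpaired electrons.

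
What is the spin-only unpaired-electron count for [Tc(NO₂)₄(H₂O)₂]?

3 unpaired electrons

Summing ligand charges against the 0 overall charge gives an oxidation state of +4 for technetium.
Tc sits in group 7, so the d-electron count is 7 − 4 = 3.
In an octahedral field the d³ configuration is t₂g³e_g⁰ (only one arrangement possible), giving 3 unpaired electrons.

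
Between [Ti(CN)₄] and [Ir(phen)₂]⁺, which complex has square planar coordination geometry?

[Ir(phen)₂]⁺

For [Ti(CN)₄]: Each cyanide is −1; balancing the 0 overall charge requires Ti(IV). Group 4 minus oxidation state 4 gives a d⁰ configuration. A d⁰ ion has no crystal-field stabilisation preference between square planar and tetrahedral, so four ligands adopt the sterically favoured tetrahedral geometry. → tetrahedral.
For [Ir(phen)₂]⁺: Ligand charges: 1,10-phenanthroline is neutral. With an overall charge of +1 the iridium centre must be in the +1 oxidation state. Iridium is a group-9 element; Ir(I) is therefore d⁸. A 5d d⁸ ion has a large crystal-field splitting; square planar leaves the high-energy d_{x²−y²} orbital empty and maximises CFSE. → square planar.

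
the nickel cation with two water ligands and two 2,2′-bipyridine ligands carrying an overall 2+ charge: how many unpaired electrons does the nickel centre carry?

Ligand charges: water is neutral; 2,2′-bipyridine is neutral. With an overall charge of +2 the nickel centre must be in the +2 oxidation state.
Ni sits in group 10, so the d-electron count is 10 − 2 = 8.
Counting donor atoms: 2×water (monodentate) → 2 donors; 2×2,2′-bipyridine (bidentate) → 4 donors. Coordination number = 6.
In an octahedral field the d⁸ configuration is t₂g⁶e_g² (only one arrangement possible), giving 2 unpaired electrons.

2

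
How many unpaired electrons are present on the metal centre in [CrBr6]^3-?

3 unpaired electrons

Ligand charges: each bromide is −1. With an overall charge of −3 the chromium centre must be in the +3 oxidation state.
Chromium is a group-6 element; Cr(III) is therefore d³.
In an octahedral field the d³ configuration is t₂g³e_g⁰ (only one arrangement possible), giving 3 unpaired electrons.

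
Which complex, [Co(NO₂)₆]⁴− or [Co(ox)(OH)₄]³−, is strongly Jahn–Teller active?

[Co(NO₂)₆]⁴−: Summing ligand charges against the −4 overall charge gives an oxidation state of +2 for cobalt. Co sits in group 9, so the d-electron count is 9 − 2 = 7. Nitro (N-bound nitrite) is a strong-field ligand (high in the spectrochemical series) for a first-row metal, so the complex is low-spin. The t₂g⁶e_g¹ (low-spin) configuration has an unevenly filled e_g set; the Jahn–Teller theorem predicts a tetragonal distortion (typically axial elongation) to lift the degeneracy.
[Co(ox)(OH)₄]³−: Each oxalate is −2; each hydroxide is −1; balancing the −3 overall charge requires Co(III). Cobalt is a group-9 element; Co(III) is therefore d⁶. Co(III) has an exceptionally large octahedral splitting and is low-spin with essentially every ligand except fluoride. The d⁶ configuration leaves the e_g set evenly filled (or empty) — no strong Jahn–Teller driving force.

[Co(NO₂)₆]⁴−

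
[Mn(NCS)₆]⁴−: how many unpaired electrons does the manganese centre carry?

Ligand charges: each isothiocyanate is −1. With an overall charge of −4 the manganese centre must be in the +2 oxidation state.
Group 7 minus oxidation state 2 gives a d⁵ configuration.
The spin state decides the count: Isothiocyanate is a weak-field ligand for a first-row metal, so the complex is high-spin.
An octahedral high-spin d⁵ ion is t₂g³e_g², giving 5 unpaired electrons.

5 unpaired electrons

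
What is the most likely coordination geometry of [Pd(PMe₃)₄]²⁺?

square planar

Ligand charges: trimethylphosphine is neutral. With an overall charge of +2 the palladium centre must be in the +2 oxidation state.
Group 10 minus oxidation state 2 gives a d⁸ configuration.
Coordination number: 4.
A 4d d⁸ ion has a large crystal-field splitting; square planar leaves the high-energy d_{x²−y²} orbital empty and maximises CFSE.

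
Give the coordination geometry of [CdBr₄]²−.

tetrahedral

Ligand charges: each bromide is −1. With an overall charge of −2 the cadmium centre must be in the +2 oxidation state.
Cd sits in group 12, so the d-electron count is 12 − 2 = 10.
With 4 monodentate ligands the coordination number is 4.
A d¹⁰ ion has no crystal-field stabilisation preference between square planar and tetrahedral, so four ligands adopt the sterically favoured tetrahedral geometry.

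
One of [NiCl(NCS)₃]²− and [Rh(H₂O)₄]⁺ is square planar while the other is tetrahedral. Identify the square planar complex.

For [NiCl(NCS)₃]²−: Each chloride is −1; each isothiocyanate is −1; balancing the −2 overall charge requires Ni(II). Nickel is a group-10 element; Ni(II) is therefore d⁸. Chloride and isothiocyanate are weak-field ligands. With weak-field ligands the CFSE gain from square planar is small, so a 3d d⁸ ion takes the sterically preferred tetrahedral geometry. → tetrahedral.
For [Rh(H₂O)₄]⁺: Ligand charges: water is neutral. With an overall charge of +1 the rhodium centre must be in the +1 oxidation state. Rh sits in group 9, so the d-electron count is 9 − 1 = 8. A 4d d⁸ ion has a large crystal-field splitting; square planar leaves the high-energy d_{x²−y²} orbital empty and maximises CFSE. → square planar.

[Rh(H₂O)₄]⁺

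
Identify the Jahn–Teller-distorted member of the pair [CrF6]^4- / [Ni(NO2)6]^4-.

[CrF6]^4-

[CrF6]^4-: Summing ligand charges against the −4 overall charge gives an oxidation state of +2 for chromium. Group 6 minus oxidation state 2 gives a d⁴ configuration. Fluoride is a weak-field ligand for a first-row metal, so the complex is high-spin. The t₂g³e_g¹ (high-spin) configuration has an unevenly filled e_g set; the Jahn–Teller theorem predicts a tetragonal distortion (typically axial elongation) to lift the degeneracy.
[Ni(NO2)6]^4-: Each nitro (N-bound nitrite) is −1; balancing the −4 overall charge requires Ni(II). Nickel is a group-10 element; Ni(II) is therefore d⁸. The d⁸ configuration leaves the e_g set evenly filled (or empty) — no strong Jahn–Teller driving force.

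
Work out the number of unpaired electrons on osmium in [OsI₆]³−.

1

Summing ligand charges against the −3 overall charge gives an oxidation state of +3 for osmium.
Osmium is a group-8 element; Os(III) is therefore d⁵.
The spin state decides the count: a 5d ion has a large Δₒ and is invariably low-spin.
An octahedral low-spin d⁵ ion is t₂g⁵e_g⁰, giving 1 unpaired electron.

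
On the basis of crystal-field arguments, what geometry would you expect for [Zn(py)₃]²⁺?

trigonal planar

Ligand charges: pyridine is neutral. With an overall charge of +2 the zinc centre must be in the +2 oxidation state.
Zn sits in group 12, so the d-electron count is 12 − 2 = 10.
With 3 monodentate ligands the coordination number is 3.
Three ligands around a d¹⁰ centre minimise repulsion in a trigonal-planar arrangement.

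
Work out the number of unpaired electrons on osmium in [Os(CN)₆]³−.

Ligand charges: each cyanide is −1. With an overall charge of −3 the osmium centre must be in the +3 oxidation state.
Group 8 minus oxidation state 3 gives a d⁵ configuration.
The spin state decides the count: a 5d ion has a large Δₒ and is invariably low-spin.
An octahedral low-spin d⁵ ion is t₂g⁵e_g⁰, giving 1 unpaired electron.

1 unpaired electron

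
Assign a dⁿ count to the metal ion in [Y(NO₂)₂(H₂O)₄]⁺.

Ligand charges: each nitro (N-bound nitrite) is −1; water is neutral. With an overall charge of +1 the yttrium centre must be in the +3 oxidation state.
Y sits in group 3, so the d-electron count is 3 − 3 = 0.

d0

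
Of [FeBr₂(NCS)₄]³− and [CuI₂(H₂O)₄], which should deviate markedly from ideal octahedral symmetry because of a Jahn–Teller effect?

[FeBr₂(NCS)₄]³−: Ligand charges: each bromide is −1; each isothiocyanate is −1. With an overall charge of −3 the iron centre must be in the +3 oxidation state. Fe sits in group 8, so the d-electron count is 8 − 3 = 5. Bromide and isothiocyanate are weak-field ligands for a first-row metal, so the complex is high-spin. The d⁵ configuration leaves the e_g set evenly filled (or empty) — no strong Jahn–Teller driving force.
[CuI₂(H₂O)₄]: Ligand charges: each iodide is −1; water is neutral. With an overall charge of 0 the copper centre must be in the +2 oxidation state. Group 11 minus oxidation state 2 gives a d⁹ configuration. The t₂g⁶e_g³ configuration has an unevenly filled e_g set; the Jahn–Teller theorem predicts a tetragonal distortion (typically axial elongation) to lift the degeneracy.

[CuI₂(H₂O)₄]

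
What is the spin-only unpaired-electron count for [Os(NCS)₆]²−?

Each isothiocyanate is −1; balancing the −2 overall charge requires Os(IV).
Osmium is a group-8 element; Os(IV) is therefore d⁴.
The spin state decides the count: a 5d ion has a large Δₒ and is invariably low-spin.
An octahedral low-spin d⁴ ion is t₂g⁴e_g⁰, giving 2 unpaired electrons.

2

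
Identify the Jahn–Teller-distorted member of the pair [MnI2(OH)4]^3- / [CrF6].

[MnI2(OH)4]^3-

[MnI2(OH)4]^3-: Each iodide is −1; each hydroxide is −1; balancing the −3 overall charge requires Mn(III). Group 7 minus oxidation state 3 gives a d⁴ configuration. Hydroxide and iodide are weak-field ligands for a first-row metal, so the complex is high-spin. The t₂g³e_g¹ (high-spin) configuration has an unevenly filled e_g set; the Jahn–Teller theorem predicts a tetragonal distortion (typically axial elongation) to lift the degeneracy.
[CrF6]: Summing ligand charges against the 0 overall charge gives an oxidation state of +6 for chromium. Cr sits in group 6, so the d-electron count is 6 − 6 = 0. The d⁰ configuration leaves the e_g set evenly filled (or empty) — no strong Jahn–Teller driving force.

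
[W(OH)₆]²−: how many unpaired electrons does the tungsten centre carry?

2

Summing ligand charges against the −2 overall charge gives an oxidation state of +4 for tungsten.
W sits in group 6, so the d-electron count is 6 − 4 = 2.
In an octahedral field the d² configuration is t₂g²e_g⁰ (only one arrangement possible), giving 2 unpaired electrons.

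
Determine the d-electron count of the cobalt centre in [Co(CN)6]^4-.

d7

Each cyanide is −1; balancing the −4 overall charge requires Co(II).
Co sits in group 9, so the d-electron count is 9 − 2 = 7.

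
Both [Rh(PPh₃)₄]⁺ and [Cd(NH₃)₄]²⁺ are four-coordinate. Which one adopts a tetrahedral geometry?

[Cd(NH₃)₄]²⁺

For [Rh(PPh₃)₄]⁺: Ligand charges: triphenylphosphine is neutral. With an overall charge of +1 the rhodium centre must be in the +1 oxidation state. Rhodium is a group-9 element; Rh(I) is therefore d⁸. A 4d d⁸ ion has a large crystal-field splitting; square planar leaves the high-energy d_{x²−y²} orbital empty and maximises CFSE. → square planar.
For [Cd(NH₃)₄]²⁺: Summing ligand charges against the +2 overall charge gives an oxidation state of +2 for cadmium. Cd sits in group 12, so the d-electron count is 12 − 2 = 10. A d¹⁰ ion has no crystal-field stabilisation preference between square planar and tetrahedral, so four ligands adopt the sterically favoured tetrahedral geometry. → tetrahedral.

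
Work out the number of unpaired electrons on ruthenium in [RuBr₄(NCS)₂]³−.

1 unpaired electron

Each bromide is −1; each isothiocyanate is −1; balancing the −3 overall charge requires Ru(III).
Group 8 minus oxidation state 3 gives a d⁵ configuration.
The spin state decides the count: a 4d ion has a large Δₒ and is invariably low-spin.
An octahedral low-spin d⁵ ion is t₂g⁵e_g⁰, giving 1 unpaired electron.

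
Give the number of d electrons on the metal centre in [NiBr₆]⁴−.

d⁸

Each bromide is −1; balancing the −4 overall charge requires Ni(II).
Nickel is a group-10 element; Ni(II) is therefore d⁸.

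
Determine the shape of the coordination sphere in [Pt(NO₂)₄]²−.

square planar

Summing ligand charges against the −2 overall charge gives an oxidation state of +2 for platinum.
Platinum is a group-10 element; Pt(II) is therefore d⁸.
With 4 monodentate ligands the coordination number is 4.
A 5d d⁸ ion has a large crystal-field splitting; square planar leaves the high-energy d_{x²−y²} orbital empty and maximises CFSE.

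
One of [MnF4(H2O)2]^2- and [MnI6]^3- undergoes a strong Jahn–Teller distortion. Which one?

[MnF4(H2O)2]^2-: Each fluoride is −1; water is neutral; balancing the −2 overall charge requires Mn(II). Mn sits in group 7, so the d-electron count is 7 − 2 = 5. Fluoride is a weak-field ligand for a first-row metal, so the complex is high-spin. The d⁵ configuration leaves the e_g set evenly filled (or empty) — no strong Jahn–Teller driving force.
[MnI6]^3-: Summing ligand charges against the −3 overall charge gives an oxidation state of +3 for manganese. Mn sits in group 7, so the d-electron count is 7 − 3 = 4. Iodide is a weak-field ligand for a first-row metal, so the complex is high-spin. The t₂g³e_g¹ (high-spin) configuration has an unevenly filled e_g set; the Jahn–Teller theorem predicts a tetragonal distortion (typically axial elongation) to lift the degeneracy.

[MnI6]^3-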